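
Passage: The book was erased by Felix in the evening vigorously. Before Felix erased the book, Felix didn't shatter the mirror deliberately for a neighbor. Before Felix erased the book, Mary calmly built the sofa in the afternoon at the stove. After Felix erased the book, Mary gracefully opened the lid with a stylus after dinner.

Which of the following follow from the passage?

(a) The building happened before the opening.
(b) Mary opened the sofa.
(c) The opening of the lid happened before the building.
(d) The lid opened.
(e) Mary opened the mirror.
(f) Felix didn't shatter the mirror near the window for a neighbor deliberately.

(a), (d), (f)

(a) Entailed — the narrative places the building before the opening.
(b) Not entailed — Mary opened the lid, not the sofa; the sofa belongs to the building event.
(c) Not entailed — the narrative places the building before the opening, not after.
(d) Entailed — 'Mary opened the lid' is causative; it entails the inchoative 'the lid opened'.
(e) Not entailed — Mary opened the lid, not the mirror; the mirror belongs to the shattering event.
(f) Entailed — under negation, adding a further restriction is entailed: if no such shattering event occurred, none occurred near the window either.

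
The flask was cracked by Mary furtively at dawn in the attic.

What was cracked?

the flask

'the flask' marks the patient of the cracking event.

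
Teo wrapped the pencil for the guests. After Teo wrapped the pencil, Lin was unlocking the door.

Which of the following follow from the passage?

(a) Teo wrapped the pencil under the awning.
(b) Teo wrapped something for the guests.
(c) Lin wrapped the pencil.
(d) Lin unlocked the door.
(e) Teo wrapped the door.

(a) Not entailed — 'under the awning' adds information not in the original event.
(b) Entailed — generalizing the patient leaves a sub-description the original still satisfies.
(c) Not entailed — the passage has Teo wrapping the pencil, not Lin.
(d) Not entailed — 'was unlocking' is progressive on an accomplishment; it does not entail the completed 'unlocked'.
(e) Not entailed — Teo wrapped the pencil, not the door; the door belongs to the unlocking event.

(b)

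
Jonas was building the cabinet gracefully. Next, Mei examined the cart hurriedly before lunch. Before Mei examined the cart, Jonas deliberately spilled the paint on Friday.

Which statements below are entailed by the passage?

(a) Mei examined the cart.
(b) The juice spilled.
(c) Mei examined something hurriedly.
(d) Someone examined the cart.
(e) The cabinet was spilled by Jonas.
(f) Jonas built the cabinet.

(a) Entailed — dropping 'before lunch', 'hurriedly' leaves a sub-description the original still satisfies.
(b) Not entailed — the paint is what spilled, not the juice.
(c) Entailed — every conjunct here is already in the original examining event.
(d) Entailed — the original entails any weakening of itself; this just drops 'before lunch', 'hurriedly' and generalizes the agent.
(e) Not entailed — Jonas spilled the paint, not the cabinet; the cabinet belongs to the building event.
(f) Not entailed — 'was building' is progressive on an accomplishment; it does not entail the completed 'built'.

(a), (c), (d)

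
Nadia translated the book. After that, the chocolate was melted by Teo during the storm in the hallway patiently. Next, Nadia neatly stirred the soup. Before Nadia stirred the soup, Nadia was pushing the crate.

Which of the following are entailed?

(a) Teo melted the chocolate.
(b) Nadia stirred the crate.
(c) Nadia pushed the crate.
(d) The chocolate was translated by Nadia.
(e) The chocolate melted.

(a) Entailed — this follows by dropping conjuncts from the melting event's description.
(b) Not entailed — Nadia stirred the soup, not the crate; the crate belongs to the pushing event.
(c) Entailed — 'push' is an activity; 'was pushing' entails that some pushing happened, so 'pushed' holds.
(d) Not entailed — Nadia translated the book, not the chocolate; the chocolate belongs to the melting event.
(e) Entailed — 'Teo melted the chocolate' is causative; it entails the inchoative 'the chocolate melted'.

(a), (c), (e)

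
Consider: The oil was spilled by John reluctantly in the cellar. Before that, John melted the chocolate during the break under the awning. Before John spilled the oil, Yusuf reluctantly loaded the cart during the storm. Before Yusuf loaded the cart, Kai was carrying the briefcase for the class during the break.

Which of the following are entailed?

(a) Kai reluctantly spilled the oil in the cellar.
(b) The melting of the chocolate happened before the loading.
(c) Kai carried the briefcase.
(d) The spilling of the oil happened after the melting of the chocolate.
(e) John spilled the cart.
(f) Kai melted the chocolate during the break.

(a) Not entailed — the passage has John spilling the oil, not Kai.
(b) Not entailed — the narrative doesn't order the melting relative to the loading.
(c) Entailed — 'carry' is an activity; 'was carrying' entails that some carrying happened, so 'carried' holds.
(d) Entailed — the narrative places the melting before the spilling.
(e) Not entailed — John spilled the oil, not the cart; the cart belongs to the loading event.
(f) Not entailed — the passage has John melting the chocolate, not Kai.

(c), (d)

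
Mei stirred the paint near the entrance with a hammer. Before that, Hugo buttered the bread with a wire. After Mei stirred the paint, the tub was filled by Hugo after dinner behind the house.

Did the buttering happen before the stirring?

The narrative orders the buttering before the stirring.

yes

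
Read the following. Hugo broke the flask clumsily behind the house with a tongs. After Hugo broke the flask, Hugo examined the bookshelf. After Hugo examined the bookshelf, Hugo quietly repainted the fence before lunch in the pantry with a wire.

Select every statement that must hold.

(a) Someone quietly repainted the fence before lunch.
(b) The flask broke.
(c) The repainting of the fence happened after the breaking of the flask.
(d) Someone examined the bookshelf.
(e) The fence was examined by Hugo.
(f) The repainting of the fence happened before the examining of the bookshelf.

(a) Entailed — dropping 'with a wire', 'in the pantry' and generalizing the agent leaves a sub-description the original still satisfies.
(b) Entailed — 'Hugo broke the flask' is causative; it entails the inchoative 'the flask broke'.
(c) Entailed — the narrative places the breaking before the repainting.
(d) Entailed — this follows by dropping conjuncts from the examining event's description.
(e) Not entailed — Hugo examined the bookshelf, not the fence; the fence belongs to the repainting event.
(f) Not entailed — the narrative places the examining before the repainting, not after.

(a), (b), (c), (d)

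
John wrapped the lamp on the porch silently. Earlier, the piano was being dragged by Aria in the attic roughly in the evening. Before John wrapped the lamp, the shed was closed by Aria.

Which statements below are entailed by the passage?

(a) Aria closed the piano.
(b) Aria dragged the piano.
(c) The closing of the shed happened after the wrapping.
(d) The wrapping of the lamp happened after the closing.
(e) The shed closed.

(b), (d), (e)

(a) Not entailed — Aria closed the shed, not the piano; the piano belongs to the dragging event.
(b) Entailed — 'drag' is an activity; 'was dragging' entails that some dragging happened, so 'dragged' holds.
(c) Not entailed — the narrative places the closing before the wrapping, not after.
(d) Entailed — the narrative places the closing before the wrapping.
(e) Entailed — 'Aria closed the shed' is causative; it entails the inchoative 'the shed closed'.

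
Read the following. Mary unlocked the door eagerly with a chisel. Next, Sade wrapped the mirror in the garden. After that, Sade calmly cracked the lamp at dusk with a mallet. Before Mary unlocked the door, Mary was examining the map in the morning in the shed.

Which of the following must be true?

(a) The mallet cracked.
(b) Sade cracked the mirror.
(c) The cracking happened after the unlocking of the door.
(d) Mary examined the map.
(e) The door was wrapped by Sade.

(c), (d)

(a) Not entailed — the lamp is what cracked, not the mallet.
(b) Not entailed — Sade cracked the lamp, not the mirror; the mirror belongs to the wrapping event.
(c) Entailed — the narrative places the unlocking before the cracking.
(d) Entailed — 'examine' is an activity; 'was examining' entails that some examining happened, so 'examined' holds.
(e) Not entailed — Sade wrapped the mirror, not the door; the door belongs to the unlocking event.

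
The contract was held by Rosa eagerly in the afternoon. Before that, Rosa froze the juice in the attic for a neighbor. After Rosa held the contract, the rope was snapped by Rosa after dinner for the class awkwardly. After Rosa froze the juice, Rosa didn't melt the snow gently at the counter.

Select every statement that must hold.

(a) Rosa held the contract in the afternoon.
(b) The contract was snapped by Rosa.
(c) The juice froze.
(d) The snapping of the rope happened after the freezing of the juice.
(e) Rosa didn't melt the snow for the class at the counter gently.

(a), (c), (d), (e)

(a) Entailed — the original entails any weakening of itself; this just drops 'eagerly'.
(b) Not entailed — Rosa snapped the rope, not the contract; the contract belongs to the holding event.
(c) Entailed — 'Rosa froze the juice' is causative; it entails the inchoative 'the juice froze'.
(d) Entailed — the narrative places the freezing before the snapping.
(e) Entailed — under negation, adding a further restriction is entailed: if no such melting event occurred, none occurred for the class either.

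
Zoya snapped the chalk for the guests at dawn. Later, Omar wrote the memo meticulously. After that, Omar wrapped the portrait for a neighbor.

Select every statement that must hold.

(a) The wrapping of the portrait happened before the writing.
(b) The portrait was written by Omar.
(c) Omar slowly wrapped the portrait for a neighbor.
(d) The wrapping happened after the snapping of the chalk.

(d)

(a) Not entailed — the narrative places the writing before the wrapping, not after.
(b) Not entailed — Omar wrote the memo, not the portrait; the portrait belongs to the wrapping event.
(c) Not entailed — 'slowly' adds information not in the original event.
(d) Entailed — the narrative places the snapping before the wrapping.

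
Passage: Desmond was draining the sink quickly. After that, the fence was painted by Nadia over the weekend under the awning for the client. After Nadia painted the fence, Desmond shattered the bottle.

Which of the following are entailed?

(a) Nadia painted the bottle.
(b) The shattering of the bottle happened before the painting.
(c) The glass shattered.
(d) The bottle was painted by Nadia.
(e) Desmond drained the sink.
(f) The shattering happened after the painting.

(f)

(a) Not entailed — Nadia painted the fence, not the bottle; the bottle belongs to the shattering event.
(b) Not entailed — the narrative places the painting before the shattering, not after.
(c) Not entailed — the bottle is what shattered, not the glass.
(d) Not entailed — Nadia painted the fence, not the bottle; the bottle belongs to the shattering event.
(e) Not entailed — 'was draining' is progressive on an accomplishment; it does not entail the completed 'drained'.
(f) Entailed — the narrative places the painting before the shattering.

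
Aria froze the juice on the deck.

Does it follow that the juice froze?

yes

'Aria froze the juice' is the causative; it entails the inchoative 'the juice froze'.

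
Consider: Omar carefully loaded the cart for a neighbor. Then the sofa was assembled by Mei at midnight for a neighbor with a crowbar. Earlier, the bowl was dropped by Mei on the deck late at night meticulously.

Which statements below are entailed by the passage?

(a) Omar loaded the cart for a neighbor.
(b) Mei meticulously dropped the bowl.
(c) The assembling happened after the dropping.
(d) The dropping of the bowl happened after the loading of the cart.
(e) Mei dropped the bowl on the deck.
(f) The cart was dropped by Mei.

(a), (b), (c), (e)

(a) Entailed — dropping 'carefully' leaves a sub-description the original still satisfies.
(b) Entailed — this follows by dropping conjuncts from the dropping event's description.
(c) Entailed — the narrative places the dropping before the assembling.
(d) Not entailed — the narrative doesn't order the loading relative to the dropping.
(e) Entailed — dropping 'late at night', 'meticulously' leaves a sub-description the original still satisfies.
(f) Not entailed — Mei dropped the bowl, not the cart; the cart belongs to the loading event.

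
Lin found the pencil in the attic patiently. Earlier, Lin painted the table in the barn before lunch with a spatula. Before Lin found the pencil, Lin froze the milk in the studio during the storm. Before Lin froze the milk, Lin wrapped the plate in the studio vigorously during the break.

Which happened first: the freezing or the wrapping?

The connectives place the wrapping before the freezing.

the wrapping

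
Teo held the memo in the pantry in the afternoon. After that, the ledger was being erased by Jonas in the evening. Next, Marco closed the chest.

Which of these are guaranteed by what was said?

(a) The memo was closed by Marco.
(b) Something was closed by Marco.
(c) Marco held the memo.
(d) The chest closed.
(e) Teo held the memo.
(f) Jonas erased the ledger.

(a) Not entailed — Marco closed the chest, not the memo; the memo belongs to the holding event.
(b) Entailed — every conjunct here is already in the original closing event.
(c) Not entailed — the passage has Teo holding the memo, not Marco.
(d) Entailed — 'Marco closed the chest' is causative; it entails the inchoative 'the chest closed'.
(e) Entailed — this follows by dropping conjuncts from the holding event's description.
(f) Not entailed — 'was erasing' is progressive on an accomplishment; it does not entail the completed 'erased'.

(b), (d), (e)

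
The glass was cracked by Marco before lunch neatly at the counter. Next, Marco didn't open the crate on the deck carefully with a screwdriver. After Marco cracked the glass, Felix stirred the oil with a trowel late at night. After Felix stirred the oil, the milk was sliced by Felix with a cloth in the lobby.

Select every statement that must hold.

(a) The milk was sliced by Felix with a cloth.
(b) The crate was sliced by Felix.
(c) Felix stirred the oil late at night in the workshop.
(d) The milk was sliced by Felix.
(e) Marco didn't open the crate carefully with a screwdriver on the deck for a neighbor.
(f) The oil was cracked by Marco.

(a) Entailed — the original entails any weakening of itself; this just drops 'in the lobby'.
(b) Not entailed — Felix sliced the milk, not the crate; the crate belongs to the opening event.
(c) Not entailed — 'in the workshop' adds information not in the original event.
(d) Entailed — this follows by dropping conjuncts from the slicing event's description.
(e) Entailed — under negation, adding a further restriction is entailed: if no such opening event occurred, none occurred for a neighbor either.
(f) Not entailed — Marco cracked the glass, not the oil; the oil belongs to the stirring event.

(a), (d), (e)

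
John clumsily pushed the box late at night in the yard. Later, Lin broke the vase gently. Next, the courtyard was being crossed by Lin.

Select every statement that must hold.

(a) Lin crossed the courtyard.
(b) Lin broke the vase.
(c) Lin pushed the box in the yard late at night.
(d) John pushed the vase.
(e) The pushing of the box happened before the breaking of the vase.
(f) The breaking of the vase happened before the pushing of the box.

(a) Not entailed — 'was crossing' is progressive on an accomplishment; it does not entail the completed 'crossed'.
(b) Entailed — every conjunct here is already in the original breaking event.
(c) Not entailed — the passage has John pushing the box, not Lin.
(d) Not entailed — John pushed the box, not the vase; the vase belongs to the breaking event.
(e) Entailed — the narrative places the pushing before the breaking.
(f) Not entailed — the narrative places the pushing before the breaking, not after.

(b), (e)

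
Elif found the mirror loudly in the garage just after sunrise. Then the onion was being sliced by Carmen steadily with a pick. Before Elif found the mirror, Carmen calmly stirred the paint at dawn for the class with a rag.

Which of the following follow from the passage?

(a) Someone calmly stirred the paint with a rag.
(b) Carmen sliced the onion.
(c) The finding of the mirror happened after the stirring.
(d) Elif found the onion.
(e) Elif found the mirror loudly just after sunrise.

(a), (c), (e)

(a) Entailed — every conjunct here is already in the original stirring event.
(b) Not entailed — 'was slicing' is progressive on an accomplishment; it does not entail the completed 'sliced'.
(c) Entailed — the narrative places the stirring before the finding.
(d) Not entailed — Elif found the mirror, not the onion; the onion belongs to the slicing event.
(e) Entailed — every conjunct here is already in the original finding event.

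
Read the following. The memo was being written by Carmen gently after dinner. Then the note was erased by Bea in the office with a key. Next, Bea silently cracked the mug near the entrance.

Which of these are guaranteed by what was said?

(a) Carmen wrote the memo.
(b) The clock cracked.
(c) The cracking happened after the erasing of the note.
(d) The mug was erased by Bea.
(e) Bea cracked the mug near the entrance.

(c), (e)

(a) Not entailed — 'was writing' is progressive on an accomplishment; it does not entail the completed 'wrote'.
(b) Not entailed — the mug is what cracked, not the clock.
(c) Entailed — the narrative places the erasing before the cracking.
(d) Not entailed — Bea erased the note, not the mug; the mug belongs to the cracking event.
(e) Entailed — every conjunct here is already in the original cracking event.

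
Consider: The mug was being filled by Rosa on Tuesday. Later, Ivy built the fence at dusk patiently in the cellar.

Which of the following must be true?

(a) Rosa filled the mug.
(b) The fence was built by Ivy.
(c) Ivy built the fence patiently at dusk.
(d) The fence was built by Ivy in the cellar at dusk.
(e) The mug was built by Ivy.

(a) Not entailed — 'was filling' is progressive on an accomplishment; it does not entail the completed 'filled'.
(b) Entailed — the original entails any weakening of itself; this just drops 'patiently', 'at dusk', 'in the cellar'.
(c) Entailed — every conjunct here is already in the original building event.
(d) Entailed — this follows by dropping conjuncts from the building event's description.
(e) Not entailed — Ivy built the fence, not the mug; the mug belongs to the filling event.

(b), (c), (d)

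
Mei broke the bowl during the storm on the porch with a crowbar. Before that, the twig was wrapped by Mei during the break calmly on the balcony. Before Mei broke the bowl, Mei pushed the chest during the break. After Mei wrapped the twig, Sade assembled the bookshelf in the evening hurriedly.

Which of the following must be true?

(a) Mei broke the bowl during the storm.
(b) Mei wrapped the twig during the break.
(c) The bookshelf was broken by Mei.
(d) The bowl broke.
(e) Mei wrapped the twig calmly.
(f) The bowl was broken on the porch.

(a), (b), (d), (e), (f)

(a) Entailed — this follows by dropping conjuncts from the breaking event's description.
(b) Entailed — the original entails any weakening of itself; this just drops 'calmly', 'on the balcony'.
(c) Not entailed — Mei broke the bowl, not the bookshelf; the bookshelf belongs to the assembling event.
(d) Entailed — 'Mei broke the bowl' is causative; it entails the inchoative 'the bowl broke'.
(e) Entailed — dropping 'on the balcony', 'during the break' leaves a sub-description the original still satisfies.
(f) Entailed — this follows by dropping conjuncts from the breaking event's description.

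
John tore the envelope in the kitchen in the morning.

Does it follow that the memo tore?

Nothing is said about any memo; only the envelope is affected.

no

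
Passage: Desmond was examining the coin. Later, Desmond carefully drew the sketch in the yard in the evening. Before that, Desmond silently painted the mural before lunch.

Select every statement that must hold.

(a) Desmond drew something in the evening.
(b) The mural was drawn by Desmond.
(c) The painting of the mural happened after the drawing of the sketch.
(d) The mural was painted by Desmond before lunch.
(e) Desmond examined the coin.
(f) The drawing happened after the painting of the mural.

(a), (d), (e), (f)

(a) Entailed — dropping 'in the yard', 'carefully' and generalizing the patient leaves a sub-description the original still satisfies.
(b) Not entailed — Desmond drew the sketch, not the mural; the mural belongs to the painting event.
(c) Not entailed — the narrative places the painting before the drawing, not after.
(d) Entailed — the original entails any weakening of itself; this just drops 'silently'.
(e) Entailed — 'examine' is an activity; 'was examining' entails that some examining happened, so 'examined' holds.
(f) Entailed — the narrative places the painting before the drawing.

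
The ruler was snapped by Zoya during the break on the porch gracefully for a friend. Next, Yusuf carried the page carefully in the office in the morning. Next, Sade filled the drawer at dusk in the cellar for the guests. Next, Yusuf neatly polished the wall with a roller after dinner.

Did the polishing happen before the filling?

The narrative orders the filling before the polishing.

no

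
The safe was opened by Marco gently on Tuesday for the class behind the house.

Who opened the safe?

Marco

'Marco' marks the agent of the opening event.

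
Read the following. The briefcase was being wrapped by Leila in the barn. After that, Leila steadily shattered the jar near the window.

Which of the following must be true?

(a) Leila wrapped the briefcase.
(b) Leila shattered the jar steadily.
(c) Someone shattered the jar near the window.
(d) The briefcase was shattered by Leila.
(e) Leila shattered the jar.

(a) Not entailed — 'was wrapping' is progressive on an accomplishment; it does not entail the completed 'wrapped'.
(b) Entailed — the original entails any weakening of itself; this just drops 'near the window'.
(c) Entailed — the original entails any weakening of itself; this just drops 'steadily' and generalizes the agent.
(d) Not entailed — Leila shattered the jar, not the briefcase; the briefcase belongs to the wrapping event.
(e) Entailed — every conjunct here is already in the original shattering event.

(b), (c), (e)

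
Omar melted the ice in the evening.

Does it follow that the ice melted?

'Omar melted the ice' is the causative; it entails the inchoative 'the ice melted'.

yes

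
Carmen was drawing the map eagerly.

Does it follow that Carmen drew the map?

'was drawing' is progressive; for an accomplishment like 'draw the map', it doesn't entail completion.

no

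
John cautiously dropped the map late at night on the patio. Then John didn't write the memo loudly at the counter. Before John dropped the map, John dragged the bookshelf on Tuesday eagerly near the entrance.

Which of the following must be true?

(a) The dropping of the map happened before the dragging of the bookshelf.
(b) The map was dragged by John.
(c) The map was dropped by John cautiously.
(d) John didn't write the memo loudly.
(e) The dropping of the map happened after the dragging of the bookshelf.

(a) Not entailed — the narrative places the dragging before the dropping, not after.
(b) Not entailed — John dragged the bookshelf, not the map; the map belongs to the dropping event.
(c) Entailed — this follows by dropping conjuncts from the dropping event's description.
(d) Not entailed — dropping 'at the counter' under negation is not valid — the original leaves open that John wrote the memo some other way.
(e) Entailed — the narrative places the dragging before the dropping.

(c), (e)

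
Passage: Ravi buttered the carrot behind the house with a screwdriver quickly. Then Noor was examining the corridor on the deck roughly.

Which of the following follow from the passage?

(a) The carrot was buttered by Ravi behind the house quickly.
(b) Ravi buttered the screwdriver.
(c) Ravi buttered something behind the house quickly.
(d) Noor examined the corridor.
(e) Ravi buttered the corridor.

(a) Entailed — every conjunct here is already in the original buttering event.
(b) Not entailed — the screwdriver is the instrument, not what was buttered.
(c) Entailed — the original entails any weakening of itself; this just drops 'with a screwdriver' and generalizes the patient.
(d) Entailed — 'examine' is an activity; 'was examining' entails that some examining happened, so 'examined' holds.
(e) Not entailed — Ravi buttered the carrot, not the corridor; the corridor belongs to the examining event.

(a), (c), (d)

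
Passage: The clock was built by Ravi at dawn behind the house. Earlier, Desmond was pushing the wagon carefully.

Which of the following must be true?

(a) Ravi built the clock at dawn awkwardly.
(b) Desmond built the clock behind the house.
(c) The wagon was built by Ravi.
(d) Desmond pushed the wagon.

(d)

(a) Not entailed — 'awkwardly' adds information not in the original event.
(b) Not entailed — the passage has Ravi building the clock, not Desmond.
(c) Not entailed — Ravi built the clock, not the wagon; the wagon belongs to the pushing event.
(d) Entailed — 'push' is an activity; 'was pushing' entails that some pushing happened, so 'pushed' holds.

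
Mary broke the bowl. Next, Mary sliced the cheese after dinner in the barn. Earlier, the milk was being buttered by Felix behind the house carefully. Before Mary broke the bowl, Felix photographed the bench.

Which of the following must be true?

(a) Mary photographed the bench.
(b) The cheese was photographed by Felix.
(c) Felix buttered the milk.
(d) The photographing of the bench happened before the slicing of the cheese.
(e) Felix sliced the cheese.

(d)

(a) Not entailed — the passage has Felix photographing the bench, not Mary.
(b) Not entailed — Felix photographed the bench, not the cheese; the cheese belongs to the slicing event.
(c) Not entailed — 'was buttering' is progressive on an accomplishment; it does not entail the completed 'buttered'.
(d) Entailed — the narrative places the photographing before the slicing.
(e) Not entailed — the passage has Mary slicing the cheese, not Felix.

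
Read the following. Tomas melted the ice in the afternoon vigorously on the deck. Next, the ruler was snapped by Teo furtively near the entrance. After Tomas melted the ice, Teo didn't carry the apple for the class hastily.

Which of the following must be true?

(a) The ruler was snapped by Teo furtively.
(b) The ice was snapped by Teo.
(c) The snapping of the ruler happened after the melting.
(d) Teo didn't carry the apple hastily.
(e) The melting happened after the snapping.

(a) Entailed — this follows by dropping conjuncts from the snapping event's description.
(b) Not entailed — Teo snapped the ruler, not the ice; the ice belongs to the melting event.
(c) Entailed — the narrative places the melting before the snapping.
(d) Not entailed — dropping 'for the class' under negation is not valid — the original leaves open that Teo carried the apple some other way.
(e) Not entailed — the narrative places the melting before the snapping, not after.

(a), (c)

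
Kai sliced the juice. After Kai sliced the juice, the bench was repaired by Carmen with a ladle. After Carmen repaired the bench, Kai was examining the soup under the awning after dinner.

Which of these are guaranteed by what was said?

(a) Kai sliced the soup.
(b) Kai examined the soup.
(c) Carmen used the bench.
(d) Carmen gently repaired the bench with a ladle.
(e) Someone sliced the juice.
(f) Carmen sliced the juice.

(b), (e)

(a) Not entailed — Kai sliced the juice, not the soup; the soup belongs to the examining event.
(b) Entailed — 'examine' is an activity; 'was examining' entails that some examining happened, so 'examined' holds.
(c) Not entailed — the bench is the patient, not an instrument — Carmen used a ladle.
(d) Not entailed — 'gently' adds information not in the original event.
(e) Entailed — every conjunct here is already in the original slicing event.
(f) Not entailed — the passage has Kai slicing the juice, not Carmen.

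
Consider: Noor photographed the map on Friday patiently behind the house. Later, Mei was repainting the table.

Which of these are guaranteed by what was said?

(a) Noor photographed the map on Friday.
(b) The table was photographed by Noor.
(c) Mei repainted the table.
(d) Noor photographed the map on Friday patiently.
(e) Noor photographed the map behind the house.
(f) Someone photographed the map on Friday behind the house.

(a), (d), (e), (f)

(a) Entailed — dropping 'patiently', 'behind the house' leaves a sub-description the original still satisfies.
(b) Not entailed — Noor photographed the map, not the table; the table belongs to the repainting event.
(c) Not entailed — 'was repainting' is progressive on an accomplishment; it does not entail the completed 'repainted'.
(d) Entailed — every conjunct here is already in the original photographing event.
(e) Entailed — every conjunct here is already in the original photographing event.
(f) Entailed — this follows by dropping conjuncts from the photographing event's description.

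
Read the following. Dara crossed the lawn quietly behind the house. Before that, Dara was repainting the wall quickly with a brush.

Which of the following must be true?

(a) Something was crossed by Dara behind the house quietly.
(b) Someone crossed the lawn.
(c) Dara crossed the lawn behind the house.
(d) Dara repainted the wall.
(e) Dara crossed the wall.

(a), (b), (c)

(a) Entailed — every conjunct here is already in the original crossing event.
(b) Entailed — the original entails any weakening of itself; this just drops 'behind the house', 'quietly' and generalizes the agent.
(c) Entailed — the original entails any weakening of itself; this just drops 'quietly'.
(d) Not entailed — 'was repainting' is progressive on an accomplishment; it does not entail the completed 'repainted'.
(e) Not entailed — Dara crossed the lawn, not the wall; the wall belongs to the repainting event.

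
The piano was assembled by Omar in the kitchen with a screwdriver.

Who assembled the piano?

'Omar' marks the agent of the assembling event.

Omar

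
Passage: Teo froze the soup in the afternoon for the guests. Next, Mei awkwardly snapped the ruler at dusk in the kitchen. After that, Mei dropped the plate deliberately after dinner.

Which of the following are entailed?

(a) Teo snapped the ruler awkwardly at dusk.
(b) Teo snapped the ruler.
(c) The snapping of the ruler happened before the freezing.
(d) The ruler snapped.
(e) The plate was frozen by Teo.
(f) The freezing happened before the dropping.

(a) Not entailed — the passage has Mei snapping the ruler, not Teo.
(b) Not entailed — the passage has Mei snapping the ruler, not Teo.
(c) Not entailed — the narrative places the freezing before the snapping, not after.
(d) Entailed — 'Mei snapped the ruler' is causative; it entails the inchoative 'the ruler snapped'.
(e) Not entailed — Teo froze the soup, not the plate; the plate belongs to the dropping event.
(f) Entailed — the narrative places the freezing before the dropping.

(d), (f)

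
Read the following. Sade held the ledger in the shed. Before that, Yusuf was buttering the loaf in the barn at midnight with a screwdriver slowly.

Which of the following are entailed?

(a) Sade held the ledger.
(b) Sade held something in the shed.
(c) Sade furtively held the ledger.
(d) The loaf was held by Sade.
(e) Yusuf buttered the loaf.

(a) Entailed — dropping 'in the shed' leaves a sub-description the original still satisfies.
(b) Entailed — this follows by dropping conjuncts from the holding event's description.
(c) Not entailed — 'furtively' adds information not in the original event.
(d) Not entailed — Sade held the ledger, not the loaf; the loaf belongs to the buttering event.
(e) Not entailed — 'was buttering' is progressive on an accomplishment; it does not entail the completed 'buttered'.

(a), (b)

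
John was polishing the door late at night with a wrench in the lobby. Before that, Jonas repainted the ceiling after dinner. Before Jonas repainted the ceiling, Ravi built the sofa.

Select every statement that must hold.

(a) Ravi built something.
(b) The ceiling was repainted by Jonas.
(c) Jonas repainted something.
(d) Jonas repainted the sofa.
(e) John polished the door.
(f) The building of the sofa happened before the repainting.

(a) Entailed — this follows by dropping conjuncts from the building event's description.
(b) Entailed — the original entails any weakening of itself; this just drops 'after dinner'.
(c) Entailed — every conjunct here is already in the original repainting event.
(d) Not entailed — Jonas repainted the ceiling, not the sofa; the sofa belongs to the building event.
(e) Entailed — 'polish' is an activity; 'was polishing' entails that some polishing happened, so 'polished' holds.
(f) Entailed — the narrative places the building before the repainting.

(a), (b), (c), (e), (f)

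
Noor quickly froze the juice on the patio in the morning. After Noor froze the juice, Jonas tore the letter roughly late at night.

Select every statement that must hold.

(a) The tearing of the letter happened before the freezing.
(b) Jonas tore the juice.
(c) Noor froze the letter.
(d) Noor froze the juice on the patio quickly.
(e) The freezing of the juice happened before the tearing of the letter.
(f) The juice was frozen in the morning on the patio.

(a) Not entailed — the narrative places the freezing before the tearing, not after.
(b) Not entailed — Jonas tore the letter, not the juice; the juice belongs to the freezing event.
(c) Not entailed — Noor froze the juice, not the letter; the letter belongs to the tearing event.
(d) Entailed — every conjunct here is already in the original freezing event.
(e) Entailed — the narrative places the freezing before the tearing.
(f) Entailed — every conjunct here is already in the original freezing event.

(d), (e), (f)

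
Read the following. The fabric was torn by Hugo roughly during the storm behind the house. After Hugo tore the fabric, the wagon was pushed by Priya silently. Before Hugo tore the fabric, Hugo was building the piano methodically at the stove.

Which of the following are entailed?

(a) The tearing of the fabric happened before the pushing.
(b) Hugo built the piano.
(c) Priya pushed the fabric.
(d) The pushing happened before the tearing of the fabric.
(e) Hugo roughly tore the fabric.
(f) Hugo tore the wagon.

(a), (e)

(a) Entailed — the narrative places the tearing before the pushing.
(b) Not entailed — 'was building' is progressive on an accomplishment; it does not entail the completed 'built'.
(c) Not entailed — Priya pushed the wagon, not the fabric; the fabric belongs to the tearing event.
(d) Not entailed — the narrative places the tearing before the pushing, not after.
(e) Entailed — every conjunct here is already in the original tearing event.
(f) Not entailed — Hugo tore the fabric, not the wagon; the wagon belongs to the pushing event.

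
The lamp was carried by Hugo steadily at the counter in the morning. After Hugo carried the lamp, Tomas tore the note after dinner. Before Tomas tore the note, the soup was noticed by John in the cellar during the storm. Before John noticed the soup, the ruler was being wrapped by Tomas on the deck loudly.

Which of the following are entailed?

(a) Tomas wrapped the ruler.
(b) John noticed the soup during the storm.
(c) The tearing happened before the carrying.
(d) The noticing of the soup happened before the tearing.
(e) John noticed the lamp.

(a) Not entailed — 'was wrapping' is progressive on an accomplishment; it does not entail the completed 'wrapped'.
(b) Entailed — the original entails any weakening of itself; this just drops 'in the cellar'.
(c) Not entailed — the narrative places the carrying before the tearing, not after.
(d) Entailed — the narrative places the noticing before the tearing.
(e) Not entailed — John noticed the soup, not the lamp; the lamp belongs to the carrying event.

(b), (d)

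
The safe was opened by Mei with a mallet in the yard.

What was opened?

the safe

'the safe' marks the patient of the opening event.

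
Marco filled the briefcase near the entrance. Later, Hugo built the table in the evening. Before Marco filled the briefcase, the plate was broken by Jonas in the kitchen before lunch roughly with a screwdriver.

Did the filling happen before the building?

yes

The narrative orders the filling before the building.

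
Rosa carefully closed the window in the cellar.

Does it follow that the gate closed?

Nothing is said about any gate; only the window is affected.

no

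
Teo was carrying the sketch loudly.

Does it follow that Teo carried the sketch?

yes

'carry' is atelic; if Teo was carrying the sketch, then Teo carried the sketch (for some time).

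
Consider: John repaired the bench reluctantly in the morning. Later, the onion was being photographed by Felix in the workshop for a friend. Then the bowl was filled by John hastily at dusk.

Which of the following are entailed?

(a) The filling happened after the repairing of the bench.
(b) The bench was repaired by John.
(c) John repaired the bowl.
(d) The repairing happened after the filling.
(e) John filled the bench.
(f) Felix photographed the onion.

(a), (b)

(a) Entailed — the narrative places the repairing before the filling.
(b) Entailed — every conjunct here is already in the original repairing event.
(c) Not entailed — John repaired the bench, not the bowl; the bowl belongs to the filling event.
(d) Not entailed — the narrative places the repairing before the filling, not after.
(e) Not entailed — John filled the bowl, not the bench; the bench belongs to the repairing event.
(f) Not entailed — 'was photographing' is progressive on an accomplishment; it does not entail the completed 'photographed'.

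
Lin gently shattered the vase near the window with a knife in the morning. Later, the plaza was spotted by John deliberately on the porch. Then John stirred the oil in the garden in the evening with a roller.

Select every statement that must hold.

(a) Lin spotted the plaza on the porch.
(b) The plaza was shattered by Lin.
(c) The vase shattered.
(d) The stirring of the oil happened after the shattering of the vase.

(a) Not entailed — the passage has John spotting the plaza, not Lin.
(b) Not entailed — Lin shattered the vase, not the plaza; the plaza belongs to the spotting event.
(c) Entailed — 'Lin shattered the vase' is causative; it entails the inchoative 'the vase shattered'.
(d) Entailed — the narrative places the shattering before the stirring.

(c), (d)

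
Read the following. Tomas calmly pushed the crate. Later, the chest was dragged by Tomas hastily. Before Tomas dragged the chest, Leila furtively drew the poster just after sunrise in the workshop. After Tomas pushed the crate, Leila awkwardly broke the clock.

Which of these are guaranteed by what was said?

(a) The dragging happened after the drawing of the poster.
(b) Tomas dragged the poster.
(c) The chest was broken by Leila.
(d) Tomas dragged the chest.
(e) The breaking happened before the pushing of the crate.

(a), (d)

(a) Entailed — the narrative places the drawing before the dragging.
(b) Not entailed — Tomas dragged the chest, not the poster; the poster belongs to the drawing event.
(c) Not entailed — Leila broke the clock, not the chest; the chest belongs to the dragging event.
(d) Entailed — the original entails any weakening of itself; this just drops 'hastily'.
(e) Not entailed — the narrative places the pushing before the breaking, not after.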